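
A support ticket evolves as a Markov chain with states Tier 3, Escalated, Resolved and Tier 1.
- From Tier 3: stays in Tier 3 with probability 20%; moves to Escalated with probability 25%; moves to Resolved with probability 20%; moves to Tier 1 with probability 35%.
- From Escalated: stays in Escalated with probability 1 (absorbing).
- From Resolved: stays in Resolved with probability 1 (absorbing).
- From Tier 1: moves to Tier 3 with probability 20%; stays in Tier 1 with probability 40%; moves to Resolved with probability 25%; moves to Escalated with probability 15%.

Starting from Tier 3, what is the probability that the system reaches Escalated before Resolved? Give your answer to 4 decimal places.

0.4939

Let h(s) be the probability of absorption at Escalated starting from transient state s. Then h(Escalated) = 1 and h(Resolved) = 0. By first-step analysis:
h(Tier 3) = 0.2·h(Tier 3) + 0.25·1 + 0.2·0 + 0.35·h(Tier 1)
h(Tier 1) = 0.2·h(Tier 3) + 0.15·1 + 0.25·0 + 0.4·h(Tier 1)
Solving: h(Tier 3) = 0.4939, h(Tier 1) = 0.4146.
Starting from Tier 3, the probability is 0.4939.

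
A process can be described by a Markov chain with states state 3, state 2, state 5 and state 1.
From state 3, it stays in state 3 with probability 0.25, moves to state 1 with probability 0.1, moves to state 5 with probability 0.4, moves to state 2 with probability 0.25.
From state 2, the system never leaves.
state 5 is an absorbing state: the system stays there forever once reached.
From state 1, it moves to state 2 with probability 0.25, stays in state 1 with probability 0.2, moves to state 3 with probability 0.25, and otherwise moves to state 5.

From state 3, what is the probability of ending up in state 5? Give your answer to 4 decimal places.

Let h(s) be the probability of absorption at state 5 starting from transient state s. Then h(state 5) = 1 and h(state 2) = 0. By first-step analysis:
h(state 3) = 0.25·h(state 3) + 0.25·0 + 0.4·1 + 0.1·h(state 1)
h(state 1) = 0.25·h(state 3) + 0.25·0 + 0.3·1 + 0.2·h(state 1)
Solving: h(state 3) = 0.6087, h(state 1) = 0.5652.
Starting from state 3, the probability is 0.6087.

0.6087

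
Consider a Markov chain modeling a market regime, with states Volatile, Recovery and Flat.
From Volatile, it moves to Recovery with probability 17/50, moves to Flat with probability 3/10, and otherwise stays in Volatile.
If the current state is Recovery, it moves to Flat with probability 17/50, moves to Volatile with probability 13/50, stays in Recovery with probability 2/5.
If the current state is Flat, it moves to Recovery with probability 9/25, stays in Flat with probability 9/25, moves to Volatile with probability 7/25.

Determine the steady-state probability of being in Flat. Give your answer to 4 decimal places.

0.3348

Let the stationary distribution be π with π = πP and π_1 + π_2 + π_3 = 1.
π_1 = 0.36·π_1 + 0.26·π_2 + 0.28·π_3
π_2 = 0.34·π_1 + 0.4·π_2 + 0.36·π_3
Solving with the normalization constraint gives π = (0.2963, 0.3688, 0.3348).
So the stationary probability of Flat is 0.3348.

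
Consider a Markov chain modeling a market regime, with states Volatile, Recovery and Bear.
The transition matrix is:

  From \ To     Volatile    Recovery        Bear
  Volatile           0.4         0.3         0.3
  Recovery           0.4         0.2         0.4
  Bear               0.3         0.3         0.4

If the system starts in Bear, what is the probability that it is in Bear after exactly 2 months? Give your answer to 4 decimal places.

Sum over the intermediate state after 1 month:
P = P(Bear→Volatile)·P(Volatile→Bear) + P(Bear→Recovery)·P(Recovery→Bear) + P(Bear→Bear)·P(Bear→Bear)
  = 0.3×0.3 + 0.3×0.4 + 0.4×0.4
  = 0.0900 + 0.1200 + 0.1600 = 0.3700

0.3700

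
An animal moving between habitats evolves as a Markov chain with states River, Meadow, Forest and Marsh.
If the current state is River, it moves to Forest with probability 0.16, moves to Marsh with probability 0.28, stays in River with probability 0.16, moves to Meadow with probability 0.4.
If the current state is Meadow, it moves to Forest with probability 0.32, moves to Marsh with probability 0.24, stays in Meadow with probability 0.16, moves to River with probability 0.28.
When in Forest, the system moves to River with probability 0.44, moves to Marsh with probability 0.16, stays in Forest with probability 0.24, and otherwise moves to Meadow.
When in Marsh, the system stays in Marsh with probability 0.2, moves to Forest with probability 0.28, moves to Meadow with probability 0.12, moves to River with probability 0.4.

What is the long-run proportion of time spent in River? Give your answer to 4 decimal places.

0.3086

Let the stationary distribution be π with π = πP and π_1 + π_2 + π_3 + π_4 = 1.
π_1 = 0.16·π_1 + 0.28·π_2 + 0.44·π_3 + 0.4·π_4
π_2 = 0.4·π_1 + 0.16·π_2 + 0.16·π_3 + 0.12·π_4
π_3 = 0.16·π_1 + 0.32·π_2 + 0.24·π_3 + 0.28·π_4
Solving with the normalization constraint gives π = (0.3086, 0.2251, 0.2423, 0.2240).
So the stationary probability of River is 0.3086.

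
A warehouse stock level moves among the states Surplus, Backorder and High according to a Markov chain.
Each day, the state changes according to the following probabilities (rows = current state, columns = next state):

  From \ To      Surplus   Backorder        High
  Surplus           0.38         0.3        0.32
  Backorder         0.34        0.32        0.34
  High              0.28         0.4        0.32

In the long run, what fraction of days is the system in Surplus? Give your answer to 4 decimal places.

Let the stationary distribution be π with π = πP and π_1 + π_2 + π_3 = 1.
π_1 = 0.38·π_1 + 0.34·π_2 + 0.28·π_3
π_2 = 0.3·π_1 + 0.32·π_2 + 0.4·π_3
Solving with the normalization constraint gives π = (0.3337, 0.3395, 0.3268).
So the stationary probability of Surplus is 0.3337.

0.3337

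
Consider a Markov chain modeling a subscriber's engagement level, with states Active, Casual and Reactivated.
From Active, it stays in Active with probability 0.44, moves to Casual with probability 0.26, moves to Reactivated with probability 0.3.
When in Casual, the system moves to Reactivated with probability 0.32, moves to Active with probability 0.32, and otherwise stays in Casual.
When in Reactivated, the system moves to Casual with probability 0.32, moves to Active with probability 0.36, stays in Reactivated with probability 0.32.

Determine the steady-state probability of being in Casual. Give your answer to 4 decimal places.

0.3097

Let the stationary distribution be π with π = πP and π_1 + π_2 + π_3 = 1.
π_1 = 0.44·π_1 + 0.32·π_2 + 0.36·π_3
π_2 = 0.26·π_1 + 0.36·π_2 + 0.32·π_3
Solving with the normalization constraint gives π = (0.3778, 0.3097, 0.3124).
So the stationary probability of Casual is 0.3097.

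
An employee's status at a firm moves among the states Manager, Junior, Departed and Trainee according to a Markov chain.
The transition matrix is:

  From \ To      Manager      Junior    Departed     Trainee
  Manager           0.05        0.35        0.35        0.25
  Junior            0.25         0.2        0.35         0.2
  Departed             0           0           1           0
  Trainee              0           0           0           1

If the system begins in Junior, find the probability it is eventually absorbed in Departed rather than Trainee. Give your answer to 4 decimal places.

Let h(s) be the probability of absorption at Departed starting from transient state s. Then h(Departed) = 1 and h(Trainee) = 0. By first-step analysis:
h(Manager) = 0.05·h(Manager) + 0.35·h(Junior) + 0.35·1 + 0.25·0
h(Junior) = 0.25·h(Manager) + 0.2·h(Junior) + 0.35·1 + 0.2·0
Solving: h(Manager) = 0.5985, h(Junior) = 0.6245.
Starting from Junior, the probability is 0.6245.

0.6245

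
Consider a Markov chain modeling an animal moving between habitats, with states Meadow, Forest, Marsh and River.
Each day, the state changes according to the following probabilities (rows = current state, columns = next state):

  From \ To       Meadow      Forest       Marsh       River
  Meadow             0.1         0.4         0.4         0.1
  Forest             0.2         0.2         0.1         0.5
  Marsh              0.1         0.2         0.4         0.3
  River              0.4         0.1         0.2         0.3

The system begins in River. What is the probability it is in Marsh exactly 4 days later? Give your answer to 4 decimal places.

0.2732

Propagate the distribution vector 4 days from River.
After 0 days: (0.0000, 0.0000, 0.0000, 1.0000)
After 1 day: (0.4000, 0.1000, 0.2000, 0.3000)
After 2 days: (0.2000, 0.2500, 0.3100, 0.2400)
After 3 days: (0.1970, 0.2160, 0.2770, 0.3100)
After 4 days: (0.2146, 0.2084, 0.2732, 0.3038)
P(in Marsh after 4 days) = 0.2732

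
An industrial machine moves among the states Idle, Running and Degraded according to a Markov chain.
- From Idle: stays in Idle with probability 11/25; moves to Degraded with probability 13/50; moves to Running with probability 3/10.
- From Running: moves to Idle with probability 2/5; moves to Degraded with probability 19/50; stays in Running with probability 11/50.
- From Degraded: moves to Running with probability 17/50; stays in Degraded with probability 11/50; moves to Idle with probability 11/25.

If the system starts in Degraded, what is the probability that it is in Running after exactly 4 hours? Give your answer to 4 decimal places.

0.2882

Propagate the distribution vector 4 hours from Degraded.
After 0 hours: (0.0000, 0.0000, 1.0000)
After 1 hour: (0.4400, 0.3400, 0.2200)
After 2 hours: (0.4264, 0.2816, 0.2920)
After 3 hours: (0.4287, 0.2892, 0.2821)
After 4 hours: (0.4284, 0.2882, 0.2834)
P(in Running after 4 hours) = 0.2882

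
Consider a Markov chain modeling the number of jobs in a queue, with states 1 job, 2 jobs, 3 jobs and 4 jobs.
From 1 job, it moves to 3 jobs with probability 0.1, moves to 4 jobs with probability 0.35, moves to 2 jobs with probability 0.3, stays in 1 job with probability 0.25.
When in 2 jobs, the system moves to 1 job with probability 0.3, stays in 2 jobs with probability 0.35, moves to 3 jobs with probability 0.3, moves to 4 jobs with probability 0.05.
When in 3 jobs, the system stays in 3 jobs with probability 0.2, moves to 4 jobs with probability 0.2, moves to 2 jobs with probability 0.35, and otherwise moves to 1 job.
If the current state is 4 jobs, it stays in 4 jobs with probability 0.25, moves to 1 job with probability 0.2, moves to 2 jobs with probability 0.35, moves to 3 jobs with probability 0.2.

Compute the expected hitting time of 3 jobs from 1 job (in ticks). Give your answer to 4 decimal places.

Let t(s) be the expected number of ticks to first reach 3 jobs from state s, with t(3 jobs) = 0. Conditioning on the first tick:
t(1 job) = 1 + 0.25·t(1 job) + 0.3·t(2 jobs) + 0.35·t(4 jobs)
t(2 jobs) = 1 + 0.3·t(1 job) + 0.35·t(2 jobs) + 0.05·t(4 jobs)
t(4 jobs) = 1 + 0.2·t(1 job) + 0.35·t(2 jobs) + 0.25·t(4 jobs)
Solving: t(1 job) = 5.3066, t(2 jobs) = 4.3554, t(4 jobs) = 4.7810.
Expected ticks from 1 job to 3 jobs: 5.3066.

5.3066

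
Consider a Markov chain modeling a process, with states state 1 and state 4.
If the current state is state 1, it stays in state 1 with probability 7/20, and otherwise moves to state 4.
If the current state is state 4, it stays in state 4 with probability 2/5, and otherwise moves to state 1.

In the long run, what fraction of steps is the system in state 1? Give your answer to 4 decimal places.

Let the stationary distribution be π with π = πP and π_1 + π_2 = 1.
π_1 = 0.35·π_1 + 0.6·π_2
Solving with the normalization constraint gives π = (0.4800, 0.5200).
So the stationary probability of state 1 is 0.4800.

0.4800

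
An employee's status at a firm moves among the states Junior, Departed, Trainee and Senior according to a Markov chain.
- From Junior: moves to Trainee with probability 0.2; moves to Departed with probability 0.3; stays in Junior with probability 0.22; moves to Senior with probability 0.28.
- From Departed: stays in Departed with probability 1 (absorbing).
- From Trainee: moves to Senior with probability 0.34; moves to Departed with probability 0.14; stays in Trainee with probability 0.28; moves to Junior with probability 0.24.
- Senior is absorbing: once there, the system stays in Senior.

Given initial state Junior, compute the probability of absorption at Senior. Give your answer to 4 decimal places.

Let h(s) be the probability of absorption at Senior starting from transient state s. Then h(Senior) = 1 and h(Departed) = 0. By first-step analysis:
h(Junior) = 0.22·h(Junior) + 0.3·0 + 0.2·h(Trainee) + 0.28·1
h(Trainee) = 0.24·h(Junior) + 0.14·0 + 0.28·h(Trainee) + 0.34·1
Solving: h(Junior) = 0.5249, h(Trainee) = 0.6472.
Starting from Junior, the probability is 0.5249.

0.5249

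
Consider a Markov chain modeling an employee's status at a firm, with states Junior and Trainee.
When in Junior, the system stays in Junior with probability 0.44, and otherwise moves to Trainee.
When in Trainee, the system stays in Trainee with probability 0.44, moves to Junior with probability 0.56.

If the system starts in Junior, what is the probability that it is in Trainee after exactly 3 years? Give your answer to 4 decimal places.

Propagate the distribution vector 3 years from Junior.
After 0 years: (1.0000, 0.0000)
After 1 year: (0.4400, 0.5600)
After 2 years: (0.5072, 0.4928)
After 3 years: (0.4991, 0.5009)
P(in Trainee after 3 years) = 0.5009

0.5009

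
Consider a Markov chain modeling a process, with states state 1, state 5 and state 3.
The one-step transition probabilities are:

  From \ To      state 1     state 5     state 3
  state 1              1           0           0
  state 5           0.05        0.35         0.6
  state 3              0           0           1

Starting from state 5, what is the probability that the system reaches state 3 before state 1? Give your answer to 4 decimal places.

Let h(s) be the probability of absorption at state 3 starting from transient state s. Then h(state 3) = 1 and h(state 1) = 0. By first-step analysis:
h(state 5) = 0.05·0 + 0.35·h(state 5) + 0.6·1
Solving: h(state 5) = 0.9231.
Starting from state 5, the probability is 0.9231.

0.9231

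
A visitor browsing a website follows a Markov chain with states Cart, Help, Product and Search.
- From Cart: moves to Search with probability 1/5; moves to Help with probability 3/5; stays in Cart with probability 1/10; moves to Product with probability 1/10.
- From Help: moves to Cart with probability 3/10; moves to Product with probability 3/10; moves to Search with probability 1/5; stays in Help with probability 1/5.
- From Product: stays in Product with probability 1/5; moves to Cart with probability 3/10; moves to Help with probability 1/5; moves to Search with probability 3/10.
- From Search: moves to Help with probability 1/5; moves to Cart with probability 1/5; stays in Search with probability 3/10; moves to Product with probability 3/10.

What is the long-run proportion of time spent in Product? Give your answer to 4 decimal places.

0.2310

Let the stationary distribution be π with π = πP and π_1 + π_2 + π_3 + π_4 = 1.
π_1 = 0.1·π_1 + 0.3·π_2 + 0.3·π_3 + 0.2·π_4
π_2 = 0.6·π_1 + 0.2·π_2 + 0.2·π_3 + 0.2·π_4
π_3 = 0.1·π_1 + 0.3·π_2 + 0.2·π_3 + 0.3·π_4
Solving with the normalization constraint gives π = (0.2293, 0.2917, 0.2310, 0.2479).
So the stationary probability of Product is 0.2310.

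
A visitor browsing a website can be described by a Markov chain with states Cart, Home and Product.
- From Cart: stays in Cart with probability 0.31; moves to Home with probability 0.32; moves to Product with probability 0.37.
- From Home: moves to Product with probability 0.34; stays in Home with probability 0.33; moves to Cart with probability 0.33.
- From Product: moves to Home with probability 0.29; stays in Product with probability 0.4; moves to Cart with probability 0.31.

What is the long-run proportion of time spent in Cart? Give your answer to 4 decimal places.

0.3162

Let the stationary distribution be π with π = πP and π_1 + π_2 + π_3 = 1.
π_1 = 0.31·π_1 + 0.33·π_2 + 0.31·π_3
π_2 = 0.32·π_1 + 0.33·π_2 + 0.29·π_3
Solving with the normalization constraint gives π = (0.3162, 0.3120, 0.3718).
So the stationary probability of Cart is 0.3162.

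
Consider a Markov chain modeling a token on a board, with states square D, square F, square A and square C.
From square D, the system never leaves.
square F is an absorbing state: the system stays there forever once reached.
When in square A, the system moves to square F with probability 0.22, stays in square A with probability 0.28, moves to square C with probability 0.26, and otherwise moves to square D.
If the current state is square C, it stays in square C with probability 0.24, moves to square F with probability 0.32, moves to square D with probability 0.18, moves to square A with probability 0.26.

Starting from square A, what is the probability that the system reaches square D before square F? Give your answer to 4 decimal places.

Let h(s) be the probability of absorption at square D starting from transient state s. Then h(square D) = 1 and h(square F) = 0. By first-step analysis:
h(square A) = 0.24·1 + 0.22·0 + 0.28·h(square A) + 0.26·h(square C)
h(square C) = 0.18·1 + 0.32·0 + 0.26·h(square A) + 0.24·h(square C)
Solving: h(square A) = 0.4779, h(square C) = 0.4003.
Starting from square A, the probability is 0.4779.

0.4779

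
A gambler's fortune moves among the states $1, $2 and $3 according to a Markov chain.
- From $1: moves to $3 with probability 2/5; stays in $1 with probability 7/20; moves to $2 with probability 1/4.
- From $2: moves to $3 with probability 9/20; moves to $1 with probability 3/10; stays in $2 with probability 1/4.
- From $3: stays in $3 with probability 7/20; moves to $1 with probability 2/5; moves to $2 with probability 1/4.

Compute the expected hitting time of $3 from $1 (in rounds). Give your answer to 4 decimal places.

Let t(s) be the expected number of rounds to first reach $3 from state s, with t($3) = 0. Conditioning on the first round:
t($1) = 1 + 0.35·t($1) + 0.25·t($2)
t($2) = 1 + 0.3·t($1) + 0.25·t($2)
Solving: t($1) = 2.4242, t($2) = 2.3030.
Expected rounds from $1 to $3: 2.4242.

2.4242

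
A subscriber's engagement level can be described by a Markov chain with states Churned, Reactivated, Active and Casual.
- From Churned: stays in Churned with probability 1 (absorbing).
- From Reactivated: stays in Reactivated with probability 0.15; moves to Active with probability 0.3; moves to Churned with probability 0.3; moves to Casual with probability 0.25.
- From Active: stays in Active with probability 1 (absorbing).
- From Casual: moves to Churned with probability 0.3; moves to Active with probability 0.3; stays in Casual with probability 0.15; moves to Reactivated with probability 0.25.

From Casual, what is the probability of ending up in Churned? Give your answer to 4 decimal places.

Let h(s) be the probability of absorption at Churned starting from transient state s. Then h(Churned) = 1 and h(Active) = 0. By first-step analysis:
h(Reactivated) = 0.3·1 + 0.15·h(Reactivated) + 0.3·0 + 0.25·h(Casual)
h(Casual) = 0.3·1 + 0.25·h(Reactivated) + 0.3·0 + 0.15·h(Casual)
Solving: h(Reactivated) = 0.5000, h(Casual) = 0.5000.
Starting from Casual, the probability is 0.5000.

0.5000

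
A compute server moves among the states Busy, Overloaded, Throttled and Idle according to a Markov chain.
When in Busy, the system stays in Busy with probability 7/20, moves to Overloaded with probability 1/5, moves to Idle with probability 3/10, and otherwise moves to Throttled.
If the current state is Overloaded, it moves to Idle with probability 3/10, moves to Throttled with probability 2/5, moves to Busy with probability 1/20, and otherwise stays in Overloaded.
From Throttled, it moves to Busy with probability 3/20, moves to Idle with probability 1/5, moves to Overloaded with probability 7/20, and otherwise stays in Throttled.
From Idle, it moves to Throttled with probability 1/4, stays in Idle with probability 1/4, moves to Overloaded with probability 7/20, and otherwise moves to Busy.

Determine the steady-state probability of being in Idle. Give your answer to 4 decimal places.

Let the stationary distribution be π with π = πP and π_1 + π_2 + π_3 + π_4 = 1.
π_1 = 0.35·π_1 + 0.05·π_2 + 0.15·π_3 + 0.15·π_4
π_2 = 0.2·π_1 + 0.25·π_2 + 0.35·π_3 + 0.35·π_4
π_3 = 0.15·π_1 + 0.4·π_2 + 0.3·π_3 + 0.25·π_4
Solving with the normalization constraint gives π = (0.1503, 0.2977, 0.2943, 0.2577).
So the stationary probability of Idle is 0.2577.

0.2577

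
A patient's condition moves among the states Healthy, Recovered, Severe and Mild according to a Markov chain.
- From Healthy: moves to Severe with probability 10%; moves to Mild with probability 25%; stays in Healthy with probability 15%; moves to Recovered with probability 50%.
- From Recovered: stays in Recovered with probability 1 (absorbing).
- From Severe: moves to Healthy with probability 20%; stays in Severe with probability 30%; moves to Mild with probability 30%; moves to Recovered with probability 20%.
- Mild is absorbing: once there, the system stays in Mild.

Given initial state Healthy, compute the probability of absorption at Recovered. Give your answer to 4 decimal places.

0.6435

Let h(s) be the probability of absorption at Recovered starting from transient state s. Then h(Recovered) = 1 and h(Mild) = 0. By first-step analysis:
h(Healthy) = 0.15·h(Healthy) + 0.5·1 + 0.1·h(Severe) + 0.25·0
h(Severe) = 0.2·h(Healthy) + 0.2·1 + 0.3·h(Severe) + 0.3·0
Solving: h(Healthy) = 0.6435, h(Severe) = 0.4696.
Starting from Healthy, the probability is 0.6435.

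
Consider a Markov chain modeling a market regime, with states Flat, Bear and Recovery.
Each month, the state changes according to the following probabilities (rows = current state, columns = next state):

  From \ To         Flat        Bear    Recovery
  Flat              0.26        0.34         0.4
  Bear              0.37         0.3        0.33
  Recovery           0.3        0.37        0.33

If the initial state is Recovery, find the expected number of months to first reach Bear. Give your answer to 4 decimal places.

Let t(s) be the expected number of months to first reach Bear from state s, with t(Bear) = 0. Conditioning on the first month:
t(Flat) = 1 + 0.26·t(Flat) + 0.4·t(Recovery)
t(Recovery) = 1 + 0.3·t(Flat) + 0.33·t(Recovery)
Solving: t(Flat) = 2.8473, t(Recovery) = 2.7674.
Expected months from Recovery to Bear: 2.7674.

2.7674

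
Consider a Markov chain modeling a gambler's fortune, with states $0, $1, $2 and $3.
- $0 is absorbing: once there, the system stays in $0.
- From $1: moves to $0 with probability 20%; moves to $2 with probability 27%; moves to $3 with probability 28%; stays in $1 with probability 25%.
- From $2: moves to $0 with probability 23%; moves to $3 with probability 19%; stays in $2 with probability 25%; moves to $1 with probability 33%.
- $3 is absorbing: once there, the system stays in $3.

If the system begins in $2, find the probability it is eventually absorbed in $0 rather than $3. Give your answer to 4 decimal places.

0.5038

Let h(s) be the probability of absorption at $0 starting from transient state s. Then h($0) = 1 and h($3) = 0. By first-step analysis:
h($1) = 0.2·1 + 0.25·h($1) + 0.27·h($2) + 0.28·0
h($2) = 0.23·1 + 0.33·h($1) + 0.25·h($2) + 0.19·0
Solving: h($1) = 0.4480, h($2) = 0.5038.
Starting from $2, the probability is 0.5038.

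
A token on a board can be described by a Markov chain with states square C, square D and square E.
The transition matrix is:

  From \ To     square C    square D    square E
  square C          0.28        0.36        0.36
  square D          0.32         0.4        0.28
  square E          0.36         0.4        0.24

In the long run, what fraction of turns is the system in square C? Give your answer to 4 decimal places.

0.3190

Let the stationary distribution be π with π = πP and π_1 + π_2 + π_3 = 1.
π_1 = 0.28·π_1 + 0.32·π_2 + 0.36·π_3
π_2 = 0.36·π_1 + 0.4·π_2 + 0.4·π_3
Solving with the normalization constraint gives π = (0.3190, 0.3872, 0.2938).
So the stationary probability of square C is 0.3190.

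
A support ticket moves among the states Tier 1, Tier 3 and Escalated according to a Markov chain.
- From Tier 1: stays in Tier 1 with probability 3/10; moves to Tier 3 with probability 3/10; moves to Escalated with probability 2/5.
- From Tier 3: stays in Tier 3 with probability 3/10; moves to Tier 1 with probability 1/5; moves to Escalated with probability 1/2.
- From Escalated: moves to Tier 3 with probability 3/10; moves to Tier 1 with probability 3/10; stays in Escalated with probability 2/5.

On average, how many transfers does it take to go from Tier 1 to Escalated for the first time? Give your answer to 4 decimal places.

Let t(s) be the expected number of transfers to first reach Escalated from state s, with t(Escalated) = 0. Conditioning on the first transfer:
t(Tier 1) = 1 + 0.3·t(Tier 1) + 0.3·t(Tier 3)
t(Tier 3) = 1 + 0.2·t(Tier 1) + 0.3·t(Tier 3)
Solving: t(Tier 1) = 2.3256, t(Tier 3) = 2.0930.
Expected transfers from Tier 1 to Escalated: 2.3256.

2.3256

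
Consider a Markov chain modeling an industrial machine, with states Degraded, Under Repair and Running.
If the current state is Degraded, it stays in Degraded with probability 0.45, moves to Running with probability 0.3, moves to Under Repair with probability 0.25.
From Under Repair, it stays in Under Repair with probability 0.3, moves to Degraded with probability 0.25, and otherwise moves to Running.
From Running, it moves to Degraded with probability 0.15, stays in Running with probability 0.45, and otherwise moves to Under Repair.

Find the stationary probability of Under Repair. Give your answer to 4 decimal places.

Let the stationary distribution be π with π = πP and π_1 + π_2 + π_3 = 1.
π_1 = 0.45·π_1 + 0.25·π_2 + 0.15·π_3
π_2 = 0.25·π_1 + 0.3·π_2 + 0.4·π_3
Solving with the normalization constraint gives π = (0.2611, 0.3280, 0.4108).
So the stationary probability of Under Repair is 0.3280.

0.3280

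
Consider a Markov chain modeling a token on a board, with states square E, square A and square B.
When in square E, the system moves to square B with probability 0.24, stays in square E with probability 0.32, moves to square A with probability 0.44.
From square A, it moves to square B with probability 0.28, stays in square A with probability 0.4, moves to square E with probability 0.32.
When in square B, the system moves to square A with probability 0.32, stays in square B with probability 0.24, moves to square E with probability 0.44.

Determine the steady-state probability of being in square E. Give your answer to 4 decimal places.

Let the stationary distribution be π with π = πP and π_1 + π_2 + π_3 = 1.
π_1 = 0.32·π_1 + 0.32·π_2 + 0.44·π_3
π_2 = 0.44·π_1 + 0.4·π_2 + 0.32·π_3
Solving with the normalization constraint gives π = (0.3507, 0.3936, 0.2557).
So the stationary probability of square E is 0.3507.

0.3507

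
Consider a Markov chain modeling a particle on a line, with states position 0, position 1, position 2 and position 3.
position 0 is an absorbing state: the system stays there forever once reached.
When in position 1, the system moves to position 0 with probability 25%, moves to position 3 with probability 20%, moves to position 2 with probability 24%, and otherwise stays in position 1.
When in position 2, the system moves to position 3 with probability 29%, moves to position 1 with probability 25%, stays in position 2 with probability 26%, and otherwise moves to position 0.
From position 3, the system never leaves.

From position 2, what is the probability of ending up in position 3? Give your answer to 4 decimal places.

Let h(s) be the probability of absorption at position 3 starting from transient state s. Then h(position 3) = 1 and h(position 0) = 0. By first-step analysis:
h(position 1) = 0.25·0 + 0.31·h(position 1) + 0.24·h(position 2) + 0.2·1
h(position 2) = 0.2·0 + 0.25·h(position 1) + 0.26·h(position 2) + 0.29·1
Solving: h(position 1) = 0.4829, h(position 2) = 0.5550.
Starting from position 2, the probability is 0.5550.

0.5550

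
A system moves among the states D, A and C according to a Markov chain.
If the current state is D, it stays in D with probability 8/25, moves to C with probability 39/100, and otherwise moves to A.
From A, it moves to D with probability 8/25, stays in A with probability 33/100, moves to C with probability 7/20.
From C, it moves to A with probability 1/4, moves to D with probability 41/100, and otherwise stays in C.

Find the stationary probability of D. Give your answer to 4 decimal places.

0.3524

Let the stationary distribution be π with π = πP and π_1 + π_2 + π_3 = 1.
π_1 = 0.32·π_1 + 0.32·π_2 + 0.41·π_3
π_2 = 0.29·π_1 + 0.33·π_2 + 0.25·π_3
Solving with the normalization constraint gives π = (0.3524, 0.2871, 0.3605).
So the stationary probability of D is 0.3524.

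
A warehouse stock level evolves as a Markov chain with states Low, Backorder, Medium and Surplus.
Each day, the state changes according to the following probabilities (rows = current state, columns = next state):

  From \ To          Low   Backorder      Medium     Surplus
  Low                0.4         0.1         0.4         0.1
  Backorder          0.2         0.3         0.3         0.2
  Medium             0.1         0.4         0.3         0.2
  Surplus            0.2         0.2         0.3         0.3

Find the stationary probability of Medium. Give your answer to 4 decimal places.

Let the stationary distribution be π with π = πP and π_1 + π_2 + π_3 + π_4 = 1.
π_1 = 0.4·π_1 + 0.2·π_2 + 0.1·π_3 + 0.2·π_4
π_2 = 0.1·π_1 + 0.3·π_2 + 0.4·π_3 + 0.2·π_4
π_3 = 0.4·π_1 + 0.3·π_2 + 0.3·π_3 + 0.3·π_4
Solving with the normalization constraint gives π = (0.2099, 0.2702, 0.3210, 0.1989).
So the stationary probability of Medium is 0.3210.

0.3210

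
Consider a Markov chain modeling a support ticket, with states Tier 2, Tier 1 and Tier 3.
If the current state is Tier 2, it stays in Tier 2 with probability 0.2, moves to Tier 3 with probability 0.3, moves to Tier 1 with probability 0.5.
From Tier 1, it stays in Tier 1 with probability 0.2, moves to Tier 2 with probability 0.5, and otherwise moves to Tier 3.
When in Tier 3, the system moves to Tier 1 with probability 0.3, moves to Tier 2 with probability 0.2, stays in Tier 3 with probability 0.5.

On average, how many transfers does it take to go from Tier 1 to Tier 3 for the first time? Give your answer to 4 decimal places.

3.3333

Let t(s) be the expected number of transfers to first reach Tier 3 from state s, with t(Tier 3) = 0. Conditioning on the first transfer:
t(Tier 2) = 1 + 0.2·t(Tier 2) + 0.5·t(Tier 1)
t(Tier 1) = 1 + 0.5·t(Tier 2) + 0.2·t(Tier 1)
Solving: t(Tier 2) = 3.3333, t(Tier 1) = 3.3333.
Expected transfers from Tier 1 to Tier 3: 3.3333.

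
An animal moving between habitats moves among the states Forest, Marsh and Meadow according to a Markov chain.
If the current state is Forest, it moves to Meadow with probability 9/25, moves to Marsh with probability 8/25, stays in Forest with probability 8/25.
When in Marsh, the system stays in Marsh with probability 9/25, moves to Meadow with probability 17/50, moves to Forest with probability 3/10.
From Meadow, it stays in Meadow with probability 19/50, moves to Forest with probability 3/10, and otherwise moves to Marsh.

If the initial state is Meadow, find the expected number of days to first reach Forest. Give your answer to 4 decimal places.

3.3333

Let t(s) be the expected number of days to first reach Forest from state s, with t(Forest) = 0. Conditioning on the first day:
t(Marsh) = 1 + 0.36·t(Marsh) + 0.34·t(Meadow)
t(Meadow) = 1 + 0.32·t(Marsh) + 0.38·t(Meadow)
Solving: t(Marsh) = 3.3333, t(Meadow) = 3.3333.
Expected days from Meadow to Forest: 3.3333.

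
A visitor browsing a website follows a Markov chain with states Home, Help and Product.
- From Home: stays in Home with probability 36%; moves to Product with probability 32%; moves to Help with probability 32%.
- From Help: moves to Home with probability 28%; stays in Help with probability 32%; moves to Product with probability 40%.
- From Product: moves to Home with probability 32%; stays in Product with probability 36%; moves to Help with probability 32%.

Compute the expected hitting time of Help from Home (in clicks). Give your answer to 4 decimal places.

3.1250

Let t(s) be the expected number of clicks to first reach Help from state s, with t(Help) = 0. Conditioning on the first click:
t(Home) = 1 + 0.36·t(Home) + 0.32·t(Product)
t(Product) = 1 + 0.32·t(Home) + 0.36·t(Product)
Solving: t(Home) = 3.1250, t(Product) = 3.1250.
Expected clicks from Home to Help: 3.1250.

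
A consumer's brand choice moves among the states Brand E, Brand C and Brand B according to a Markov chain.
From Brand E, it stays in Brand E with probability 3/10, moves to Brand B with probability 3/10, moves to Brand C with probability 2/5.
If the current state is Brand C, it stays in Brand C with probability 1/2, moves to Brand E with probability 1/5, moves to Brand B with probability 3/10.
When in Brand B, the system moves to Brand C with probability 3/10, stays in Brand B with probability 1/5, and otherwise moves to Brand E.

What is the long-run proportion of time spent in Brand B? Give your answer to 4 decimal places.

0.2727

Let the stationary distribution be π with π = πP and π_1 + π_2 + π_3 = 1.
π_1 = 0.3·π_1 + 0.2·π_2 + 0.5·π_3
π_2 = 0.4·π_1 + 0.5·π_2 + 0.3·π_3
Solving with the normalization constraint gives π = (0.3131, 0.4141, 0.2727).
So the stationary probability of Brand B is 0.2727.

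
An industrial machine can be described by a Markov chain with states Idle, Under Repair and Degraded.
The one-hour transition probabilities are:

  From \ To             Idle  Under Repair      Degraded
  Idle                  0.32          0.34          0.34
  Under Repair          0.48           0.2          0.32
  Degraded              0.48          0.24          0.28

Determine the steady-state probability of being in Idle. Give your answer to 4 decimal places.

0.4138

Let the stationary distribution be π with π = πP and π_1 + π_2 + π_3 = 1.
π_1 = 0.32·π_1 + 0.48·π_2 + 0.48·π_3
π_2 = 0.34·π_1 + 0.2·π_2 + 0.24·π_3
Solving with the normalization constraint gives π = (0.4138, 0.2706, 0.3156).
So the stationary probability of Idle is 0.4138.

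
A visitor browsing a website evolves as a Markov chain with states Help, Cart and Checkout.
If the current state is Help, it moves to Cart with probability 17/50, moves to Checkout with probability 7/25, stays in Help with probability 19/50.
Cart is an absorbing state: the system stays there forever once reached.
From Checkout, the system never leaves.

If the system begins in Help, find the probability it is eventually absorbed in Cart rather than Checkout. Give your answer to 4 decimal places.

Let h(s) be the probability of absorption at Cart starting from transient state s. Then h(Cart) = 1 and h(Checkout) = 0. By first-step analysis:
h(Help) = 0.38·h(Help) + 0.34·1 + 0.28·0
Solving: h(Help) = 0.5484.
Starting from Help, the probability is 0.5484.

0.5484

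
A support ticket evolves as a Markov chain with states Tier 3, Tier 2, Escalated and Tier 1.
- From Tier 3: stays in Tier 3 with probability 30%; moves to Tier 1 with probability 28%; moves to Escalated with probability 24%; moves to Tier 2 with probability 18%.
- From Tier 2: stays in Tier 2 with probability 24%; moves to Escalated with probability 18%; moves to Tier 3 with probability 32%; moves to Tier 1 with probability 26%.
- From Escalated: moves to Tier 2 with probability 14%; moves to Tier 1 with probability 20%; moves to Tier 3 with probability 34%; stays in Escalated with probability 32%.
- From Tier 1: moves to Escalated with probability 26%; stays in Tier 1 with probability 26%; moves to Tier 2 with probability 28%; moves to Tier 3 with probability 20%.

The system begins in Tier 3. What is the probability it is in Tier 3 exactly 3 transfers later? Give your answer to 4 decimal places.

0.2892

Propagate the distribution vector 3 transfers from Tier 3.
After 0 transfers: (1.0000, 0.0000, 0.0000, 0.0000)
After 1 transfer: (0.3000, 0.1800, 0.2400, 0.2800)
After 2 transfers: (0.2852, 0.2092, 0.2540, 0.2516)
After 3 transfers: (0.2892, 0.2076, 0.2528, 0.2505)
P(in Tier 3 after 3 transfers) = 0.2892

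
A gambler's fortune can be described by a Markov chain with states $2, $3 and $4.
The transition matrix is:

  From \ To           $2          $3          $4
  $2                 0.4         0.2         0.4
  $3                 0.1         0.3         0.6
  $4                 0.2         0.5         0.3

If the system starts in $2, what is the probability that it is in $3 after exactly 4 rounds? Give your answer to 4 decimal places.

Propagate the distribution vector 4 rounds from $2.
After 0 rounds: (1.0000, 0.0000, 0.0000)
After 1 round: (0.4000, 0.2000, 0.4000)
After 2 rounds: (0.2600, 0.3400, 0.4000)
After 3 rounds: (0.2180, 0.3540, 0.4280)
After 4 rounds: (0.2082, 0.3638, 0.4280)
P(in $3 after 4 rounds) = 0.3638

0.3638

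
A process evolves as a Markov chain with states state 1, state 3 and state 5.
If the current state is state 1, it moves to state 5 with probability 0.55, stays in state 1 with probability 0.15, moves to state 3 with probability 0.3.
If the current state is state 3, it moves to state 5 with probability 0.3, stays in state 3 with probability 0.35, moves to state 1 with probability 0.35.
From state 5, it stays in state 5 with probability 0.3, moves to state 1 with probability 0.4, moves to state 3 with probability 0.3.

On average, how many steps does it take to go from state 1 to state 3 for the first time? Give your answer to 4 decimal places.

Let t(s) be the expected number of steps to first reach state 3 from state s, with t(state 3) = 0. Conditioning on the first step:
t(state 1) = 1 + 0.15·t(state 1) + 0.55·t(state 5)
t(state 5) = 1 + 0.4·t(state 1) + 0.3·t(state 5)
Solving: t(state 1) = 3.3333, t(state 5) = 3.3333.
Expected steps from state 1 to state 3: 3.3333.

3.3333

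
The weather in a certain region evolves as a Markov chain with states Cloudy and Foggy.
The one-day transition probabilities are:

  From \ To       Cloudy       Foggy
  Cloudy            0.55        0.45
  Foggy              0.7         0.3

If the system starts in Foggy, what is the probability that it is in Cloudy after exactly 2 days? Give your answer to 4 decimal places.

0.5950

Sum over the intermediate state after 1 day:
P = P(Foggy→Cloudy)·P(Cloudy→Cloudy) + P(Foggy→Foggy)·P(Foggy→Cloudy)
  = 0.7×0.55 + 0.3×0.7
  = 0.3850 + 0.2100 = 0.5950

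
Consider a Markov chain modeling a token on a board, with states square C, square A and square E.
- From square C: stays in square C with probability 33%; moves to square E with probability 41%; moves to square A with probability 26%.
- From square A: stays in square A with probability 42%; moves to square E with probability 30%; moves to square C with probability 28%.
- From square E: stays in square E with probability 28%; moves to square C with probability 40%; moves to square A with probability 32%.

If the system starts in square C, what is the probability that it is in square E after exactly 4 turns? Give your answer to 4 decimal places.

Propagate the distribution vector 4 turns from square C.
After 0 turns: (1.0000, 0.0000, 0.0000)
After 1 turn: (0.3300, 0.2600, 0.4100)
After 2 turns: (0.3457, 0.3262, 0.3281)
After 3 turns: (0.3367, 0.3319, 0.3315)
After 4 turns: (0.3366, 0.3330, 0.3304)
P(in square E after 4 turns) = 0.3304

0.3304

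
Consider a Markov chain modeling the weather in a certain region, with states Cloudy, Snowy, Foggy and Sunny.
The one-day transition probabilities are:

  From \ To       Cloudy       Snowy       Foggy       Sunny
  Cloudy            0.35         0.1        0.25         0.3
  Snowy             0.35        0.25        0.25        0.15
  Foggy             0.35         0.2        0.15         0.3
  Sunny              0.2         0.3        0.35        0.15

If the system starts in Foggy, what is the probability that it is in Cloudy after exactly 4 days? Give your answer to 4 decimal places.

0.3147

Propagate the distribution vector 4 days from Foggy.
After 0 days: (0.0000, 0.0000, 1.0000, 0.0000)
After 1 day: (0.3500, 0.2000, 0.1500, 0.3000)
After 2 days: (0.3050, 0.2050, 0.2650, 0.2250)
After 3 days: (0.3163, 0.2023, 0.2460, 0.2355)
After 4 days: (0.3147, 0.2020, 0.2490, 0.2343)
P(in Cloudy after 4 days) = 0.3147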